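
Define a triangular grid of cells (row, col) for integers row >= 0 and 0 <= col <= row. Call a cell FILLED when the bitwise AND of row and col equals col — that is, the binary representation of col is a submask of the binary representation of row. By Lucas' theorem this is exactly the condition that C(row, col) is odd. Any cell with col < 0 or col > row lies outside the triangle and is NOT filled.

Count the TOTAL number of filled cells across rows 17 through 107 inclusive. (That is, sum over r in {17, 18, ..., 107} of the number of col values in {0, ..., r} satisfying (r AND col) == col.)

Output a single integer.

Answer: 1312

Derivation:
r17=10001 pc2: +4 =4
r18=10010 pc2: +4 =8
r19=10011 pc3: +8 =16
r20=10100 pc2: +4 =20
r21=10101 pc3: +8 =28
r22=10110 pc3: +8 =36
r23=10111 pc4: +16 =52
r24=11000 pc2: +4 =56
r25=11001 pc3: +8 =64
r26=11010 pc3: +8 =72
r27=11011 pc4: +16 =88
r28=11100 pc3: +8 =96
r29=11101 pc4: +16 =112
r30=11110 pc4: +16 =128
r31=11111 pc5: +32 =160
r32=100000 pc1: +2 =162
r33=100001 pc2: +4 =166
r34=100010 pc2: +4 =170
r35=100011 pc3: +8 =178
r36=100100 pc2: +4 =182
r37=100101 pc3: +8 =190
r38=100110 pc3: +8 =198
r39=100111 pc4: +16 =214
r40=101000 pc2: +4 =218
r41=101001 pc3: +8 =226
r42=101010 pc3: +8 =234
r43=101011 pc4: +16 =250
r44=101100 pc3: +8 =258
r45=101101 pc4: +16 =274
r46=101110 pc4: +16 =290
r47=101111 pc5: +32 =322
r48=110000 pc2: +4 =326
r49=110001 pc3: +8 =334
r50=110010 pc3: +8 =342
r51=110011 pc4: +16 =358
r52=110100 pc3: +8 =366
r53=110101 pc4: +16 =382
r54=110110 pc4: +16 =398
r55=110111 pc5: +32 =430
r56=111000 pc3: +8 =438
r57=111001 pc4: +16 =454
r58=111010 pc4: +16 =470
r59=111011 pc5: +32 =502
r60=111100 pc4: +16 =518
r61=111101 pc5: +32 =550
r62=111110 pc5: +32 =582
r63=111111 pc6: +64 =646
r64=1000000 pc1: +2 =648
r65=1000001 pc2: +4 =652
r66=1000010 pc2: +4 =656
r67=1000011 pc3: +8 =664
r68=1000100 pc2: +4 =668
r69=1000101 pc3: +8 =676
r70=1000110 pc3: +8 =684
r71=1000111 pc4: +16 =700
r72=1001000 pc2: +4 =704
r73=1001001 pc3: +8 =712
r74=1001010 pc3: +8 =720
r75=1001011 pc4: +16 =736
r76=1001100 pc3: +8 =744
r77=1001101 pc4: +16 =760
r78=1001110 pc4: +16 =776
r79=1001111 pc5: +32 =808
r80=1010000 pc2: +4 =812
r81=1010001 pc3: +8 =820
r82=1010010 pc3: +8 =828
r83=1010011 pc4: +16 =844
r84=1010100 pc3: +8 =852
r85=1010101 pc4: +16 =868
r86=1010110 pc4: +16 =884
r87=1010111 pc5: +32 =916
r88=1011000 pc3: +8 =924
r89=1011001 pc4: +16 =940
r90=1011010 pc4: +16 =956
r91=1011011 pc5: +32 =988
r92=1011100 pc4: +16 =1004
r93=1011101 pc5: +32 =1036
r94=1011110 pc5: +32 =1068
r95=1011111 pc6: +64 =1132
r96=1100000 pc2: +4 =1136
r97=1100001 pc3: +8 =1144
r98=1100010 pc3: +8 =1152
r99=1100011 pc4: +16 =1168
r100=1100100 pc3: +8 =1176
r101=1100101 pc4: +16 =1192
r102=1100110 pc4: +16 =1208
r103=1100111 pc5: +32 =1240
r104=1101000 pc3: +8 =1248
r105=1101001 pc4: +16 =1264
r106=1101010 pc4: +16 =1280
r107=1101011 pc5: +32 =1312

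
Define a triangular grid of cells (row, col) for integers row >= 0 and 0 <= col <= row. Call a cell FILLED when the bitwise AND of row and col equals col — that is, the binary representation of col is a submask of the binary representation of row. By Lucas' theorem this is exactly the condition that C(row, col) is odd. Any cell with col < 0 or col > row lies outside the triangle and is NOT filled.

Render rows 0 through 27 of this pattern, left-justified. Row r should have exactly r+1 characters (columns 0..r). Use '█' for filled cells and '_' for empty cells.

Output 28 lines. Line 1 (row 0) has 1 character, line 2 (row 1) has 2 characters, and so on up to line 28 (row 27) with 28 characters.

Answer: █
██
█_█
████
█___█
██__██
█_█_█_█
████████
█_______█
██______██
█_█_____█_█
████____████
█___█___█___█
██__██__██__██
█_█_█_█_█_█_█_█
████████████████
█_______________█
██______________██
█_█_____________█_█
████____________████
█___█___________█___█
██__██__________██__██
█_█_█_█_________█_█_█_█
████████________████████
█_______█_______█_______█
██______██______██______██
█_█_____█_█_____█_█_____█_█
████____████____████____████

Derivation:
r0=0: █
r1=1: ██
r2=10: █_█
r3=11: ████
r4=100: █___█
r5=101: ██__██
r6=110: █_█_█_█
r7=111: ████████
r8=1000: █_______█
r9=1001: ██______██
r10=1010: █_█_____█_█
r11=1011: ████____████
r12=1100: █___█___█___█
r13=1101: ██__██__██__██
r14=1110: █_█_█_█_█_█_█_█
r15=1111: ████████████████
r16=10000: █_______________█
r17=10001: ██______________██
r18=10010: █_█_____________█_█
r19=10011: ████____________████
r20=10100: █___█___________█___█
r21=10101: ██__██__________██__██
r22=10110: █_█_█_█_________█_█_█_█
r23=10111: ████████________████████
r24=11000: █_______█_______█_______█
r25=11001: ██______██______██______██
r26=11010: █_█_____█_█_____█_█_____█_█
r27=11011: ████____████____████____████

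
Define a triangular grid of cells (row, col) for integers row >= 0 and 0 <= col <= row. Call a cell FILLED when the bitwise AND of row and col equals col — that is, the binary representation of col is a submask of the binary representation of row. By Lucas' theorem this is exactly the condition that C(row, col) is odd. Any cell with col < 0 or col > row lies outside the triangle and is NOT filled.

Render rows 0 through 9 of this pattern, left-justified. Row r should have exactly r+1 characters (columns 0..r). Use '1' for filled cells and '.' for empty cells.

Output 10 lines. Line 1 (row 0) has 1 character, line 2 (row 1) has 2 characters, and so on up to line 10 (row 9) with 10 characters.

r0=0: 1
r1=1: 11
r2=10: 1.1
r3=11: 1111
r4=100: 1...1
r5=101: 11..11
r6=110: 1.1.1.1
r7=111: 11111111
r8=1000: 1.......1
r9=1001: 11......11

Answer: 1
11
1.1
1111
1...1
11..11
1.1.1.1
11111111
1.......1
11......11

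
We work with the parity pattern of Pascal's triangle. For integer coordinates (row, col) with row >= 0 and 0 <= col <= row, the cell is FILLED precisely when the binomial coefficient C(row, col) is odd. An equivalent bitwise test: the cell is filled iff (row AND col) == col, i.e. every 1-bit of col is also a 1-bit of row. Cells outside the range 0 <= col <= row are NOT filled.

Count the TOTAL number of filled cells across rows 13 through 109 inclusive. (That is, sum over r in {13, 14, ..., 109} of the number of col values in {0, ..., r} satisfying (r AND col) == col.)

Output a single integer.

r13=1101 pc3: +8 =8
r14=1110 pc3: +8 =16
r15=1111 pc4: +16 =32
r16=10000 pc1: +2 =34
r17=10001 pc2: +4 =38
r18=10010 pc2: +4 =42
r19=10011 pc3: +8 =50
r20=10100 pc2: +4 =54
r21=10101 pc3: +8 =62
r22=10110 pc3: +8 =70
r23=10111 pc4: +16 =86
r24=11000 pc2: +4 =90
r25=11001 pc3: +8 =98
r26=11010 pc3: +8 =106
r27=11011 pc4: +16 =122
r28=11100 pc3: +8 =130
r29=11101 pc4: +16 =146
r30=11110 pc4: +16 =162
r31=11111 pc5: +32 =194
r32=100000 pc1: +2 =196
r33=100001 pc2: +4 =200
r34=100010 pc2: +4 =204
r35=100011 pc3: +8 =212
r36=100100 pc2: +4 =216
r37=100101 pc3: +8 =224
r38=100110 pc3: +8 =232
r39=100111 pc4: +16 =248
r40=101000 pc2: +4 =252
r41=101001 pc3: +8 =260
r42=101010 pc3: +8 =268
r43=101011 pc4: +16 =284
r44=101100 pc3: +8 =292
r45=101101 pc4: +16 =308
r46=101110 pc4: +16 =324
r47=101111 pc5: +32 =356
r48=110000 pc2: +4 =360
r49=110001 pc3: +8 =368
r50=110010 pc3: +8 =376
r51=110011 pc4: +16 =392
r52=110100 pc3: +8 =400
r53=110101 pc4: +16 =416
r54=110110 pc4: +16 =432
r55=110111 pc5: +32 =464
r56=111000 pc3: +8 =472
r57=111001 pc4: +16 =488
r58=111010 pc4: +16 =504
r59=111011 pc5: +32 =536
r60=111100 pc4: +16 =552
r61=111101 pc5: +32 =584
r62=111110 pc5: +32 =616
r63=111111 pc6: +64 =680
r64=1000000 pc1: +2 =682
r65=1000001 pc2: +4 =686
r66=1000010 pc2: +4 =690
r67=1000011 pc3: +8 =698
r68=1000100 pc2: +4 =702
r69=1000101 pc3: +8 =710
r70=1000110 pc3: +8 =718
r71=1000111 pc4: +16 =734
r72=1001000 pc2: +4 =738
r73=1001001 pc3: +8 =746
r74=1001010 pc3: +8 =754
r75=1001011 pc4: +16 =770
r76=1001100 pc3: +8 =778
r77=1001101 pc4: +16 =794
r78=1001110 pc4: +16 =810
r79=1001111 pc5: +32 =842
r80=1010000 pc2: +4 =846
r81=1010001 pc3: +8 =854
r82=1010010 pc3: +8 =862
r83=1010011 pc4: +16 =878
r84=1010100 pc3: +8 =886
r85=1010101 pc4: +16 =902
r86=1010110 pc4: +16 =918
r87=1010111 pc5: +32 =950
r88=1011000 pc3: +8 =958
r89=1011001 pc4: +16 =974
r90=1011010 pc4: +16 =990
r91=1011011 pc5: +32 =1022
r92=1011100 pc4: +16 =1038
r93=1011101 pc5: +32 =1070
r94=1011110 pc5: +32 =1102
r95=1011111 pc6: +64 =1166
r96=1100000 pc2: +4 =1170
r97=1100001 pc3: +8 =1178
r98=1100010 pc3: +8 =1186
r99=1100011 pc4: +16 =1202
r100=1100100 pc3: +8 =1210
r101=1100101 pc4: +16 =1226
r102=1100110 pc4: +16 =1242
r103=1100111 pc5: +32 =1274
r104=1101000 pc3: +8 =1282
r105=1101001 pc4: +16 =1298
r106=1101010 pc4: +16 =1314
r107=1101011 pc5: +32 =1346
r108=1101100 pc4: +16 =1362
r109=1101101 pc5: +32 =1394

Answer: 1394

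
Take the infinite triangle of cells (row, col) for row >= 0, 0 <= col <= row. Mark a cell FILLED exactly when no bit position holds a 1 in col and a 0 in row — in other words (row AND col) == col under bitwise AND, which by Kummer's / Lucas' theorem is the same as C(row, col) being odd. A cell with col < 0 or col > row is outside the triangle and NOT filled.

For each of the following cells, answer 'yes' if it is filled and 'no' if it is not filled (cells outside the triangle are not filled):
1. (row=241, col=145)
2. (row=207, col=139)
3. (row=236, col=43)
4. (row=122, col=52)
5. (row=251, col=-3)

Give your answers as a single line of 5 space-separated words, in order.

(241,145): row=0b11110001, col=0b10010001, row AND col = 0b10010001 = 145; 145 == 145 -> filled
(207,139): row=0b11001111, col=0b10001011, row AND col = 0b10001011 = 139; 139 == 139 -> filled
(236,43): row=0b11101100, col=0b101011, row AND col = 0b101000 = 40; 40 != 43 -> empty
(122,52): row=0b1111010, col=0b110100, row AND col = 0b110000 = 48; 48 != 52 -> empty
(251,-3): col outside [0, 251] -> not filled

Answer: yes yes no no no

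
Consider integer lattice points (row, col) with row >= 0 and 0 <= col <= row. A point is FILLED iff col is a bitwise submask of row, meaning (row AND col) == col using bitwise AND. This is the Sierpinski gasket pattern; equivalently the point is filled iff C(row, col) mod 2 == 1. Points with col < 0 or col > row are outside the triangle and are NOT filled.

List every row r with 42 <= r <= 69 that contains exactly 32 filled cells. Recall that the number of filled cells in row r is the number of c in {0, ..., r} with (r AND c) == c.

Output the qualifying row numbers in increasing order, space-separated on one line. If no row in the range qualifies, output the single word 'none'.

Answer: 47 55 59 61 62

Derivation:
Row r has 2^popcount(r) filled cells, so we need popcount(r) = log2(32) = 5.
Scan r = 42..69 and keep those with exactly 5 one-bits:
r=42=101010 popcount=3 -> skip
r=43=101011 popcount=4 -> skip
r=44=101100 popcount=3 -> skip
r=45=101101 popcount=4 -> skip
r=46=101110 popcount=4 -> skip
r=47=101111 popcount=5 -> KEEP
r=48=110000 popcount=2 -> skip
r=49=110001 popcount=3 -> skip
r=50=110010 popcount=3 -> skip
r=51=110011 popcount=4 -> skip
r=52=110100 popcount=3 -> skip
r=53=110101 popcount=4 -> skip
r=54=110110 popcount=4 -> skip
r=55=110111 popcount=5 -> KEEP
r=56=111000 popcount=3 -> skip
r=57=111001 popcount=4 -> skip
r=58=111010 popcount=4 -> skip
r=59=111011 popcount=5 -> KEEP
r=60=111100 popcount=4 -> skip
r=61=111101 popcount=5 -> KEEP
r=62=111110 popcount=5 -> KEEP
r=63=111111 popcount=6 -> skip
r=64=1000000 popcount=1 -> skip
r=65=1000001 popcount=2 -> skip
r=66=1000010 popcount=2 -> skip
r=67=1000011 popcount=3 -> skip
r=68=1000100 popcount=2 -> skip
r=69=1000101 popcount=3 -> skip
Kept rows: 47 55 59 61 62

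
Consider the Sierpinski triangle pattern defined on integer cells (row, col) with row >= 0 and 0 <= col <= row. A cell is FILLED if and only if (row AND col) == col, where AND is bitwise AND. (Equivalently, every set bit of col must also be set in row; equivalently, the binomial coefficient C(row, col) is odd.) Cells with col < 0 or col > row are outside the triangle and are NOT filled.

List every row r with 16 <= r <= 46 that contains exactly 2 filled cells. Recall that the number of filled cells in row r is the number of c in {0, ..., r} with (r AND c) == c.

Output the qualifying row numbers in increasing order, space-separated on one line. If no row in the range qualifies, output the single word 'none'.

Row r has 2^popcount(r) filled cells, so we need popcount(r) = log2(2) = 1.
Scan r = 16..46 and keep those with exactly 1 one-bits:
r=16=10000 popcount=1 -> KEEP
r=17=10001 popcount=2 -> skip
r=18=10010 popcount=2 -> skip
r=19=10011 popcount=3 -> skip
r=20=10100 popcount=2 -> skip
r=21=10101 popcount=3 -> skip
r=22=10110 popcount=3 -> skip
r=23=10111 popcount=4 -> skip
r=24=11000 popcount=2 -> skip
r=25=11001 popcount=3 -> skip
r=26=11010 popcount=3 -> skip
r=27=11011 popcount=4 -> skip
r=28=11100 popcount=3 -> skip
r=29=11101 popcount=4 -> skip
r=30=11110 popcount=4 -> skip
r=31=11111 popcount=5 -> skip
r=32=100000 popcount=1 -> KEEP
r=33=100001 popcount=2 -> skip
r=34=100010 popcount=2 -> skip
r=35=100011 popcount=3 -> skip
r=36=100100 popcount=2 -> skip
r=37=100101 popcount=3 -> skip
r=38=100110 popcount=3 -> skip
r=39=100111 popcount=4 -> skip
r=40=101000 popcount=2 -> skip
r=41=101001 popcount=3 -> skip
r=42=101010 popcount=3 -> skip
r=43=101011 popcount=4 -> skip
r=44=101100 popcount=3 -> skip
r=45=101101 popcount=4 -> skip
r=46=101110 popcount=4 -> skip
Kept rows: 16 32

Answer: 16 32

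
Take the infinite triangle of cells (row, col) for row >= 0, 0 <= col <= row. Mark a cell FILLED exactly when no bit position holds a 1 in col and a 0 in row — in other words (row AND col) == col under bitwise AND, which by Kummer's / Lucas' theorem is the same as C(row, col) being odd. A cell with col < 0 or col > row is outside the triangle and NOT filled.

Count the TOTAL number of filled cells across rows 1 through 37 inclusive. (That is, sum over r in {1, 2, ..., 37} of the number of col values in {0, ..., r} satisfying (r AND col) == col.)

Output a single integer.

Answer: 272

Derivation:
r1=1 pc1: +2 =2
r2=10 pc1: +2 =4
r3=11 pc2: +4 =8
r4=100 pc1: +2 =10
r5=101 pc2: +4 =14
r6=110 pc2: +4 =18
r7=111 pc3: +8 =26
r8=1000 pc1: +2 =28
r9=1001 pc2: +4 =32
r10=1010 pc2: +4 =36
r11=1011 pc3: +8 =44
r12=1100 pc2: +4 =48
r13=1101 pc3: +8 =56
r14=1110 pc3: +8 =64
r15=1111 pc4: +16 =80
r16=10000 pc1: +2 =82
r17=10001 pc2: +4 =86
r18=10010 pc2: +4 =90
r19=10011 pc3: +8 =98
r20=10100 pc2: +4 =102
r21=10101 pc3: +8 =110
r22=10110 pc3: +8 =118
r23=10111 pc4: +16 =134
r24=11000 pc2: +4 =138
r25=11001 pc3: +8 =146
r26=11010 pc3: +8 =154
r27=11011 pc4: +16 =170
r28=11100 pc3: +8 =178
r29=11101 pc4: +16 =194
r30=11110 pc4: +16 =210
r31=11111 pc5: +32 =242
r32=100000 pc1: +2 =244
r33=100001 pc2: +4 =248
r34=100010 pc2: +4 =252
r35=100011 pc3: +8 =260
r36=100100 pc2: +4 =264
r37=100101 pc3: +8 =272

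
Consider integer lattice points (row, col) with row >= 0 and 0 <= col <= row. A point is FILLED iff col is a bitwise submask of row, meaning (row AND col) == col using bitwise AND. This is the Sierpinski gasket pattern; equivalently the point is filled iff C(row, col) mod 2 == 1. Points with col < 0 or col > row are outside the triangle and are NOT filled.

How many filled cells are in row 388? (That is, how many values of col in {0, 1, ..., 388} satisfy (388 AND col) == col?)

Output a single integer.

Answer: 8

Derivation:
388 in binary = 110000100
popcount(388) = number of 1-bits in 110000100 = 3
A col c satisfies (388 AND c) == c iff every set bit of c is also set in 388; each of the 3 set bits of 388 can independently be on or off in c.
count = 2^3 = 8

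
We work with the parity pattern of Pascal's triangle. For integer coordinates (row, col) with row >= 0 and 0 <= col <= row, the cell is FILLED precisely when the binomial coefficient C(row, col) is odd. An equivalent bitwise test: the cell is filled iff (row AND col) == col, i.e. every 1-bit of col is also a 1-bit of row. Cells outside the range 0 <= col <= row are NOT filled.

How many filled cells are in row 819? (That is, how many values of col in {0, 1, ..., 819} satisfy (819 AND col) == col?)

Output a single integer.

Answer: 64

Derivation:
819 in binary = 1100110011
popcount(819) = number of 1-bits in 1100110011 = 6
A col c satisfies (819 AND c) == c iff every set bit of c is also set in 819; each of the 6 set bits of 819 can independently be on or off in c.
count = 2^6 = 64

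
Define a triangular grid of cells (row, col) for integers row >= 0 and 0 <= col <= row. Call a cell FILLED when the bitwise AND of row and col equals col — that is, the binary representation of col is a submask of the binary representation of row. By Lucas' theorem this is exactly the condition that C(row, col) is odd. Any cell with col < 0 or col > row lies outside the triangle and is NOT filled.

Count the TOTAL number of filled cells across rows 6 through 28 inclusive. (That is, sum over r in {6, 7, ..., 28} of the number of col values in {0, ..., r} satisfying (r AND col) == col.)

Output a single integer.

Answer: 164

Derivation:
r6=110 pc2: +4 =4
r7=111 pc3: +8 =12
r8=1000 pc1: +2 =14
r9=1001 pc2: +4 =18
r10=1010 pc2: +4 =22
r11=1011 pc3: +8 =30
r12=1100 pc2: +4 =34
r13=1101 pc3: +8 =42
r14=1110 pc3: +8 =50
r15=1111 pc4: +16 =66
r16=10000 pc1: +2 =68
r17=10001 pc2: +4 =72
r18=10010 pc2: +4 =76
r19=10011 pc3: +8 =84
r20=10100 pc2: +4 =88
r21=10101 pc3: +8 =96
r22=10110 pc3: +8 =104
r23=10111 pc4: +16 =120
r24=11000 pc2: +4 =124
r25=11001 pc3: +8 =132
r26=11010 pc3: +8 =140
r27=11011 pc4: +16 =156
r28=11100 pc3: +8 =164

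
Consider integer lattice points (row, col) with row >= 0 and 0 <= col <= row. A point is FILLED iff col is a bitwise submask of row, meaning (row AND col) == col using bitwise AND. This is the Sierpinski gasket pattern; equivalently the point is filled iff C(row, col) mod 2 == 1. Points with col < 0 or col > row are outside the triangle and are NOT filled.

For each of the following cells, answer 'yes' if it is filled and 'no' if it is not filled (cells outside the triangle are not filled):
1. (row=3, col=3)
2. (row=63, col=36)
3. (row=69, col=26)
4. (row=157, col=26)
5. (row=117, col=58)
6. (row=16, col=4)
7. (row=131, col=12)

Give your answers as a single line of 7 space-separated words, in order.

(3,3): row=0b11, col=0b11, row AND col = 0b11 = 3; 3 == 3 -> filled
(63,36): row=0b111111, col=0b100100, row AND col = 0b100100 = 36; 36 == 36 -> filled
(69,26): row=0b1000101, col=0b11010, row AND col = 0b0 = 0; 0 != 26 -> empty
(157,26): row=0b10011101, col=0b11010, row AND col = 0b11000 = 24; 24 != 26 -> empty
(117,58): row=0b1110101, col=0b111010, row AND col = 0b110000 = 48; 48 != 58 -> empty
(16,4): row=0b10000, col=0b100, row AND col = 0b0 = 0; 0 != 4 -> empty
(131,12): row=0b10000011, col=0b1100, row AND col = 0b0 = 0; 0 != 12 -> empty

Answer: yes yes no no no no no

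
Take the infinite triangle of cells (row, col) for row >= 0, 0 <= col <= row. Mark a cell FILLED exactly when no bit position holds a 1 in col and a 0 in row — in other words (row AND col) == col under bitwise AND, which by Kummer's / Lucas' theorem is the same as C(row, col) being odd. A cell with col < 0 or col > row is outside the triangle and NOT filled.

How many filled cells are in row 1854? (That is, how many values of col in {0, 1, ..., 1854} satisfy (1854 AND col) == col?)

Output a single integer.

1854 in binary = 11100111110
popcount(1854) = number of 1-bits in 11100111110 = 8
A col c satisfies (1854 AND c) == c iff every set bit of c is also set in 1854; each of the 8 set bits of 1854 can independently be on or off in c.
count = 2^8 = 256

Answer: 256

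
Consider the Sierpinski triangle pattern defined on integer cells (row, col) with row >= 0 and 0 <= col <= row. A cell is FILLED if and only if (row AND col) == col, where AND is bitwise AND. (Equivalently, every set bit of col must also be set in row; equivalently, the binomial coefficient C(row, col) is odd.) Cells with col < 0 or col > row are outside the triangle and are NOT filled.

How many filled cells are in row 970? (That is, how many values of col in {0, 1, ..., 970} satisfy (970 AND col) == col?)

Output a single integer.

Answer: 64

Derivation:
970 in binary = 1111001010
popcount(970) = number of 1-bits in 1111001010 = 6
A col c satisfies (970 AND c) == c iff every set bit of c is also set in 970; each of the 6 set bits of 970 can independently be on or off in c.
count = 2^6 = 64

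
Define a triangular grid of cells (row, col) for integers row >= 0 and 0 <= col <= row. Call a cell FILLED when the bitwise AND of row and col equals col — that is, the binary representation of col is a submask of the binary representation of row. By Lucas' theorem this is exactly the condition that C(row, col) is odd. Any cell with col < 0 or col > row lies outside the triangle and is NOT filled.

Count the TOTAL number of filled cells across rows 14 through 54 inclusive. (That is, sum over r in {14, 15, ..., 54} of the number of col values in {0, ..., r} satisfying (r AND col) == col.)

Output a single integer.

r14=1110 pc3: +8 =8
r15=1111 pc4: +16 =24
r16=10000 pc1: +2 =26
r17=10001 pc2: +4 =30
r18=10010 pc2: +4 =34
r19=10011 pc3: +8 =42
r20=10100 pc2: +4 =46
r21=10101 pc3: +8 =54
r22=10110 pc3: +8 =62
r23=10111 pc4: +16 =78
r24=11000 pc2: +4 =82
r25=11001 pc3: +8 =90
r26=11010 pc3: +8 =98
r27=11011 pc4: +16 =114
r28=11100 pc3: +8 =122
r29=11101 pc4: +16 =138
r30=11110 pc4: +16 =154
r31=11111 pc5: +32 =186
r32=100000 pc1: +2 =188
r33=100001 pc2: +4 =192
r34=100010 pc2: +4 =196
r35=100011 pc3: +8 =204
r36=100100 pc2: +4 =208
r37=100101 pc3: +8 =216
r38=100110 pc3: +8 =224
r39=100111 pc4: +16 =240
r40=101000 pc2: +4 =244
r41=101001 pc3: +8 =252
r42=101010 pc3: +8 =260
r43=101011 pc4: +16 =276
r44=101100 pc3: +8 =284
r45=101101 pc4: +16 =300
r46=101110 pc4: +16 =316
r47=101111 pc5: +32 =348
r48=110000 pc2: +4 =352
r49=110001 pc3: +8 =360
r50=110010 pc3: +8 =368
r51=110011 pc4: +16 =384
r52=110100 pc3: +8 =392
r53=110101 pc4: +16 =408
r54=110110 pc4: +16 =424

Answer: 424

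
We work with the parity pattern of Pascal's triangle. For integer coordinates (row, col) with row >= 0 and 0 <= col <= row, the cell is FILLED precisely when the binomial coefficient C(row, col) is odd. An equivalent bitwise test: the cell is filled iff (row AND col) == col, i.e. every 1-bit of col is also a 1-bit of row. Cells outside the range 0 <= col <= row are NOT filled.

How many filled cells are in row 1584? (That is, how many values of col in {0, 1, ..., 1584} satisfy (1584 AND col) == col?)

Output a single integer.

Answer: 16

Derivation:
1584 in binary = 11000110000
popcount(1584) = number of 1-bits in 11000110000 = 4
A col c satisfies (1584 AND c) == c iff every set bit of c is also set in 1584; each of the 4 set bits of 1584 can independently be on or off in c.
count = 2^4 = 16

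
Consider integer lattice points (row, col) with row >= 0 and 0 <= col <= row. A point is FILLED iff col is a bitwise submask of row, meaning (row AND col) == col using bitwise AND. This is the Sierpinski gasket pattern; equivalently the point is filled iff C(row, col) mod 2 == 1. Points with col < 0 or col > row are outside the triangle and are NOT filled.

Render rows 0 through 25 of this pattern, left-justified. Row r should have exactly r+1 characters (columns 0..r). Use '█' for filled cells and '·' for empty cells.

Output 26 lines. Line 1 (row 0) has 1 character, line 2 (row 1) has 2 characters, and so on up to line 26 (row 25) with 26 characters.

r0=0: █
r1=1: ██
r2=10: █·█
r3=11: ████
r4=100: █···█
r5=101: ██··██
r6=110: █·█·█·█
r7=111: ████████
r8=1000: █·······█
r9=1001: ██······██
r10=1010: █·█·····█·█
r11=1011: ████····████
r12=1100: █···█···█···█
r13=1101: ██··██··██··██
r14=1110: █·█·█·█·█·█·█·█
r15=1111: ████████████████
r16=10000: █···············█
r17=10001: ██··············██
r18=10010: █·█·············█·█
r19=10011: ████············████
r20=10100: █···█···········█···█
r21=10101: ██··██··········██··██
r22=10110: █·█·█·█·········█·█·█·█
r23=10111: ████████········████████
r24=11000: █·······█·······█·······█
r25=11001: ██······██······██······██

Answer: █
██
█·█
████
█···█
██··██
█·█·█·█
████████
█·······█
██······██
█·█·····█·█
████····████
█···█···█···█
██··██··██··██
█·█·█·█·█·█·█·█
████████████████
█···············█
██··············██
█·█·············█·█
████············████
█···█···········█···█
██··██··········██··██
█·█·█·█·········█·█·█·█
████████········████████
█·······█·······█·······█
██······██······██······██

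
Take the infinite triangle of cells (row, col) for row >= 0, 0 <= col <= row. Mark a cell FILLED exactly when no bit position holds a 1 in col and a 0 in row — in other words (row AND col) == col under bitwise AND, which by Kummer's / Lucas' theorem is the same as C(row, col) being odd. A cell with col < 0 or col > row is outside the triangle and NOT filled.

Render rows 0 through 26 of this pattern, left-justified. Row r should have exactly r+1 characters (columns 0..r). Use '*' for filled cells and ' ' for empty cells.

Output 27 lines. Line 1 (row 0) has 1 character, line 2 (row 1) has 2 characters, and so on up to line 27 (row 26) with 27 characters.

r0=0: *
r1=1: **
r2=10: * *
r3=11: ****
r4=100: *   *
r5=101: **  **
r6=110: * * * *
r7=111: ********
r8=1000: *       *
r9=1001: **      **
r10=1010: * *     * *
r11=1011: ****    ****
r12=1100: *   *   *   *
r13=1101: **  **  **  **
r14=1110: * * * * * * * *
r15=1111: ****************
r16=10000: *               *
r17=10001: **              **
r18=10010: * *             * *
r19=10011: ****            ****
r20=10100: *   *           *   *
r21=10101: **  **          **  **
r22=10110: * * * *         * * * *
r23=10111: ********        ********
r24=11000: *       *       *       *
r25=11001: **      **      **      **
r26=11010: * *     * *     * *     * *

Answer: *
**
* *
****
*   *
**  **
* * * *
********
*       *
**      **
* *     * *
****    ****
*   *   *   *
**  **  **  **
* * * * * * * *
****************
*               *
**              **
* *             * *
****            ****
*   *           *   *
**  **          **  **
* * * *         * * * *
********        ********
*       *       *       *
**      **      **      **
* *     * *     * *     * *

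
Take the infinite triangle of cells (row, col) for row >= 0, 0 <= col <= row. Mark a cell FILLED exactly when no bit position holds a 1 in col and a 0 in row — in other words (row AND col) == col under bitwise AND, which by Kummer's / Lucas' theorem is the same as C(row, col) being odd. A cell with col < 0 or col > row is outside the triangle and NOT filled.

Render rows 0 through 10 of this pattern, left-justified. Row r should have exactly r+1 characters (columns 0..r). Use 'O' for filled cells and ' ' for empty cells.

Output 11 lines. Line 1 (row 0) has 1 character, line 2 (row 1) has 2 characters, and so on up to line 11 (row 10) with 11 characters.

r0=0: O
r1=1: OO
r2=10: O O
r3=11: OOOO
r4=100: O   O
r5=101: OO  OO
r6=110: O O O O
r7=111: OOOOOOOO
r8=1000: O       O
r9=1001: OO      OO
r10=1010: O O     O O

Answer: O
OO
O O
OOOO
O   O
OO  OO
O O O O
OOOOOOOO
O       O
OO      OO
O O     O O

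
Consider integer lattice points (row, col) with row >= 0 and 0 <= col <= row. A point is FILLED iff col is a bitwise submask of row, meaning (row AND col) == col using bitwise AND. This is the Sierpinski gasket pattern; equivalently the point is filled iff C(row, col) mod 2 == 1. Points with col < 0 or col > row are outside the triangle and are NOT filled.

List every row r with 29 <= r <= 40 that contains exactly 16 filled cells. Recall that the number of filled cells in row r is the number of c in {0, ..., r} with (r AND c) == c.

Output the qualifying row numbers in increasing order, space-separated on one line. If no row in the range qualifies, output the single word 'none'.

Row r has 2^popcount(r) filled cells, so we need popcount(r) = log2(16) = 4.
Scan r = 29..40 and keep those with exactly 4 one-bits:
r=29=11101 popcount=4 -> KEEP
r=30=11110 popcount=4 -> KEEP
r=31=11111 popcount=5 -> skip
r=32=100000 popcount=1 -> skip
r=33=100001 popcount=2 -> skip
r=34=100010 popcount=2 -> skip
r=35=100011 popcount=3 -> skip
r=36=100100 popcount=2 -> skip
r=37=100101 popcount=3 -> skip
r=38=100110 popcount=3 -> skip
r=39=100111 popcount=4 -> KEEP
r=40=101000 popcount=2 -> skip
Kept rows: 29 30 39

Answer: 29 30 39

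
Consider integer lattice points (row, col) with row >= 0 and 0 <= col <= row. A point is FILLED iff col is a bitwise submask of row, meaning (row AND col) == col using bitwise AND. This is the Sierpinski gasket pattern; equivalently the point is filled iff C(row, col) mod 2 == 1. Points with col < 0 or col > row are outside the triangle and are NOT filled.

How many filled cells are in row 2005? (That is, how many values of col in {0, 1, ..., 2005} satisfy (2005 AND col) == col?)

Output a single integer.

Answer: 256

Derivation:
2005 in binary = 11111010101
popcount(2005) = number of 1-bits in 11111010101 = 8
A col c satisfies (2005 AND c) == c iff every set bit of c is also set in 2005; each of the 8 set bits of 2005 can independently be on or off in c.
count = 2^8 = 256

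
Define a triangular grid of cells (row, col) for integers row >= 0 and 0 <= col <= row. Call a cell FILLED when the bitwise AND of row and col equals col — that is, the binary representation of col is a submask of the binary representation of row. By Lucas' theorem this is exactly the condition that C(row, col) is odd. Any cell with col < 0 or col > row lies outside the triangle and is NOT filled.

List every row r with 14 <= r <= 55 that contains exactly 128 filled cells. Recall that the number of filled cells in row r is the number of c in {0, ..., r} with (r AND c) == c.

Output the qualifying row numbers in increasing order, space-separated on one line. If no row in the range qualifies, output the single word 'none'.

Row r has 2^popcount(r) filled cells, so we need popcount(r) = log2(128) = 7.
Scan r = 14..55 and keep those with exactly 7 one-bits:
r=14=1110 popcount=3 -> skip
r=15=1111 popcount=4 -> skip
r=16=10000 popcount=1 -> skip
r=17=10001 popcount=2 -> skip
r=18=10010 popcount=2 -> skip
r=19=10011 popcount=3 -> skip
r=20=10100 popcount=2 -> skip
r=21=10101 popcount=3 -> skip
r=22=10110 popcount=3 -> skip
r=23=10111 popcount=4 -> skip
r=24=11000 popcount=2 -> skip
r=25=11001 popcount=3 -> skip
r=26=11010 popcount=3 -> skip
r=27=11011 popcount=4 -> skip
r=28=11100 popcount=3 -> skip
r=29=11101 popcount=4 -> skip
r=30=11110 popcount=4 -> skip
r=31=11111 popcount=5 -> skip
r=32=100000 popcount=1 -> skip
r=33=100001 popcount=2 -> skip
r=34=100010 popcount=2 -> skip
r=35=100011 popcount=3 -> skip
r=36=100100 popcount=2 -> skip
r=37=100101 popcount=3 -> skip
r=38=100110 popcount=3 -> skip
r=39=100111 popcount=4 -> skip
r=40=101000 popcount=2 -> skip
r=41=101001 popcount=3 -> skip
r=42=101010 popcount=3 -> skip
r=43=101011 popcount=4 -> skip
r=44=101100 popcount=3 -> skip
r=45=101101 popcount=4 -> skip
r=46=101110 popcount=4 -> skip
r=47=101111 popcount=5 -> skip
r=48=110000 popcount=2 -> skip
r=49=110001 popcount=3 -> skip
r=50=110010 popcount=3 -> skip
r=51=110011 popcount=4 -> skip
r=52=110100 popcount=3 -> skip
r=53=110101 popcount=4 -> skip
r=54=110110 popcount=4 -> skip
r=55=110111 popcount=5 -> skip
Kept rows: none

Answer: none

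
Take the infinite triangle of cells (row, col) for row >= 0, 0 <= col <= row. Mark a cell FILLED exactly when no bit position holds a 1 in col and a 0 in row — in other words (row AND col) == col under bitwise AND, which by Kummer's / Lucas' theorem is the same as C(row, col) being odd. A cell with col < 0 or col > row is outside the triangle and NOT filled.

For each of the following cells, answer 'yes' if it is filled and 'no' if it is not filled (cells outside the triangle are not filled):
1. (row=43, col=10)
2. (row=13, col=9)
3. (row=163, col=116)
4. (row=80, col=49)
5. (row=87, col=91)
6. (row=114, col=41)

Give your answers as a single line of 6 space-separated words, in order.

Answer: yes yes no no no no

Derivation:
(43,10): row=0b101011, col=0b1010, row AND col = 0b1010 = 10; 10 == 10 -> filled
(13,9): row=0b1101, col=0b1001, row AND col = 0b1001 = 9; 9 == 9 -> filled
(163,116): row=0b10100011, col=0b1110100, row AND col = 0b100000 = 32; 32 != 116 -> empty
(80,49): row=0b1010000, col=0b110001, row AND col = 0b10000 = 16; 16 != 49 -> empty
(87,91): col outside [0, 87] -> not filled
(114,41): row=0b1110010, col=0b101001, row AND col = 0b100000 = 32; 32 != 41 -> empty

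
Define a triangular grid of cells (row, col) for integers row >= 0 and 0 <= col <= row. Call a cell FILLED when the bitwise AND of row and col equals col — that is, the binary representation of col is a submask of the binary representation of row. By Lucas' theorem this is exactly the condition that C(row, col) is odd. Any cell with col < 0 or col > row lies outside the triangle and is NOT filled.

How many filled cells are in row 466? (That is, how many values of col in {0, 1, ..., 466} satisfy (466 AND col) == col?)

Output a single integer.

466 in binary = 111010010
popcount(466) = number of 1-bits in 111010010 = 5
A col c satisfies (466 AND c) == c iff every set bit of c is also set in 466; each of the 5 set bits of 466 can independently be on or off in c.
count = 2^5 = 32

Answer: 32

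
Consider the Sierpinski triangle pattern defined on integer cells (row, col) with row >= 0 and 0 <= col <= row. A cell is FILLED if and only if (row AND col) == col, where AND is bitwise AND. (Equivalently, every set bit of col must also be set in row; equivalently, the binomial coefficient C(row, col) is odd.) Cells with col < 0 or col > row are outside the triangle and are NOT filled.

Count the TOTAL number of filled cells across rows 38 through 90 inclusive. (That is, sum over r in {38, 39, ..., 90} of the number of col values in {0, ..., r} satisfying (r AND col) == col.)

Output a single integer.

r38=100110 pc3: +8 =8
r39=100111 pc4: +16 =24
r40=101000 pc2: +4 =28
r41=101001 pc3: +8 =36
r42=101010 pc3: +8 =44
r43=101011 pc4: +16 =60
r44=101100 pc3: +8 =68
r45=101101 pc4: +16 =84
r46=101110 pc4: +16 =100
r47=101111 pc5: +32 =132
r48=110000 pc2: +4 =136
r49=110001 pc3: +8 =144
r50=110010 pc3: +8 =152
r51=110011 pc4: +16 =168
r52=110100 pc3: +8 =176
r53=110101 pc4: +16 =192
r54=110110 pc4: +16 =208
r55=110111 pc5: +32 =240
r56=111000 pc3: +8 =248
r57=111001 pc4: +16 =264
r58=111010 pc4: +16 =280
r59=111011 pc5: +32 =312
r60=111100 pc4: +16 =328
r61=111101 pc5: +32 =360
r62=111110 pc5: +32 =392
r63=111111 pc6: +64 =456
r64=1000000 pc1: +2 =458
r65=1000001 pc2: +4 =462
r66=1000010 pc2: +4 =466
r67=1000011 pc3: +8 =474
r68=1000100 pc2: +4 =478
r69=1000101 pc3: +8 =486
r70=1000110 pc3: +8 =494
r71=1000111 pc4: +16 =510
r72=1001000 pc2: +4 =514
r73=1001001 pc3: +8 =522
r74=1001010 pc3: +8 =530
r75=1001011 pc4: +16 =546
r76=1001100 pc3: +8 =554
r77=1001101 pc4: +16 =570
r78=1001110 pc4: +16 =586
r79=1001111 pc5: +32 =618
r80=1010000 pc2: +4 =622
r81=1010001 pc3: +8 =630
r82=1010010 pc3: +8 =638
r83=1010011 pc4: +16 =654
r84=1010100 pc3: +8 =662
r85=1010101 pc4: +16 =678
r86=1010110 pc4: +16 =694
r87=1010111 pc5: +32 =726
r88=1011000 pc3: +8 =734
r89=1011001 pc4: +16 =750
r90=1011010 pc4: +16 =766

Answer: 766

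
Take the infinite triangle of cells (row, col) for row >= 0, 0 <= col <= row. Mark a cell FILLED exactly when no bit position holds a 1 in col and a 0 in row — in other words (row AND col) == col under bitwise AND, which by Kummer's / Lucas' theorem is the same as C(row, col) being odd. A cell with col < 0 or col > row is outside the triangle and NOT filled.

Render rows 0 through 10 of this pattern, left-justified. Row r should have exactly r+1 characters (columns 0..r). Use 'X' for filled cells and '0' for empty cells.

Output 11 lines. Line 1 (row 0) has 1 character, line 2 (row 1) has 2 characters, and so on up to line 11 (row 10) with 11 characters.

Answer: X
XX
X0X
XXXX
X000X
XX00XX
X0X0X0X
XXXXXXXX
X0000000X
XX000000XX
X0X00000X0X

Derivation:
r0=0: X
r1=1: XX
r2=10: X0X
r3=11: XXXX
r4=100: X000X
r5=101: XX00XX
r6=110: X0X0X0X
r7=111: XXXXXXXX
r8=1000: X0000000X
r9=1001: XX000000XX
r10=1010: X0X00000X0X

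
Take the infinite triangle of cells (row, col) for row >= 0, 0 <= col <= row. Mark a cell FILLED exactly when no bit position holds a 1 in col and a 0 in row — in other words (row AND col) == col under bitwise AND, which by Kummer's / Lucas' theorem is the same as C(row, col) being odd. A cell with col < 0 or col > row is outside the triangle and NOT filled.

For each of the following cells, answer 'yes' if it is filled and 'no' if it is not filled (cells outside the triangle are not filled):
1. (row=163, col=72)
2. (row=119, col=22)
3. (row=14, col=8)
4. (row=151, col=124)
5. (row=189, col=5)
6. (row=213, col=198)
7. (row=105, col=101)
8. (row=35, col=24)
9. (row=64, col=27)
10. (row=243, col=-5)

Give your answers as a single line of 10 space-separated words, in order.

(163,72): row=0b10100011, col=0b1001000, row AND col = 0b0 = 0; 0 != 72 -> empty
(119,22): row=0b1110111, col=0b10110, row AND col = 0b10110 = 22; 22 == 22 -> filled
(14,8): row=0b1110, col=0b1000, row AND col = 0b1000 = 8; 8 == 8 -> filled
(151,124): row=0b10010111, col=0b1111100, row AND col = 0b10100 = 20; 20 != 124 -> empty
(189,5): row=0b10111101, col=0b101, row AND col = 0b101 = 5; 5 == 5 -> filled
(213,198): row=0b11010101, col=0b11000110, row AND col = 0b11000100 = 196; 196 != 198 -> empty
(105,101): row=0b1101001, col=0b1100101, row AND col = 0b1100001 = 97; 97 != 101 -> empty
(35,24): row=0b100011, col=0b11000, row AND col = 0b0 = 0; 0 != 24 -> empty
(64,27): row=0b1000000, col=0b11011, row AND col = 0b0 = 0; 0 != 27 -> empty
(243,-5): col outside [0, 243] -> not filled

Answer: no yes yes no yes no no no no no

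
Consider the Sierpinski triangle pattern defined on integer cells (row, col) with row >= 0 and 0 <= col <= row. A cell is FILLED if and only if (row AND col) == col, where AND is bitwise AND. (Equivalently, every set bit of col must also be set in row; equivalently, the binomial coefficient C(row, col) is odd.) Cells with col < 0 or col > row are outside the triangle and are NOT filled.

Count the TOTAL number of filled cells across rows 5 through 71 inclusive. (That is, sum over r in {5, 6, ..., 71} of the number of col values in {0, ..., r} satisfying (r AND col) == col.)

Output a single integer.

Answer: 772

Derivation:
r5=101 pc2: +4 =4
r6=110 pc2: +4 =8
r7=111 pc3: +8 =16
r8=1000 pc1: +2 =18
r9=1001 pc2: +4 =22
r10=1010 pc2: +4 =26
r11=1011 pc3: +8 =34
r12=1100 pc2: +4 =38
r13=1101 pc3: +8 =46
r14=1110 pc3: +8 =54
r15=1111 pc4: +16 =70
r16=10000 pc1: +2 =72
r17=10001 pc2: +4 =76
r18=10010 pc2: +4 =80
r19=10011 pc3: +8 =88
r20=10100 pc2: +4 =92
r21=10101 pc3: +8 =100
r22=10110 pc3: +8 =108
r23=10111 pc4: +16 =124
r24=11000 pc2: +4 =128
r25=11001 pc3: +8 =136
r26=11010 pc3: +8 =144
r27=11011 pc4: +16 =160
r28=11100 pc3: +8 =168
r29=11101 pc4: +16 =184
r30=11110 pc4: +16 =200
r31=11111 pc5: +32 =232
r32=100000 pc1: +2 =234
r33=100001 pc2: +4 =238
r34=100010 pc2: +4 =242
r35=100011 pc3: +8 =250
r36=100100 pc2: +4 =254
r37=100101 pc3: +8 =262
r38=100110 pc3: +8 =270
r39=100111 pc4: +16 =286
r40=101000 pc2: +4 =290
r41=101001 pc3: +8 =298
r42=101010 pc3: +8 =306
r43=101011 pc4: +16 =322
r44=101100 pc3: +8 =330
r45=101101 pc4: +16 =346
r46=101110 pc4: +16 =362
r47=101111 pc5: +32 =394
r48=110000 pc2: +4 =398
r49=110001 pc3: +8 =406
r50=110010 pc3: +8 =414
r51=110011 pc4: +16 =430
r52=110100 pc3: +8 =438
r53=110101 pc4: +16 =454
r54=110110 pc4: +16 =470
r55=110111 pc5: +32 =502
r56=111000 pc3: +8 =510
r57=111001 pc4: +16 =526
r58=111010 pc4: +16 =542
r59=111011 pc5: +32 =574
r60=111100 pc4: +16 =590
r61=111101 pc5: +32 =622
r62=111110 pc5: +32 =654
r63=111111 pc6: +64 =718
r64=1000000 pc1: +2 =720
r65=1000001 pc2: +4 =724
r66=1000010 pc2: +4 =728
r67=1000011 pc3: +8 =736
r68=1000100 pc2: +4 =740
r69=1000101 pc3: +8 =748
r70=1000110 pc3: +8 =756
r71=1000111 pc4: +16 =772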